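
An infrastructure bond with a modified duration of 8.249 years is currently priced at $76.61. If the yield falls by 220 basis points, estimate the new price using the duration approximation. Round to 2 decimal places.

$90.51

Duration approximation: ΔP/P ≈ -D_mod · Δy = -8.249 × (-0.022) = +0.181478.
New price ≈ 76.61 × (1 + 0.181478) = 90.51302958.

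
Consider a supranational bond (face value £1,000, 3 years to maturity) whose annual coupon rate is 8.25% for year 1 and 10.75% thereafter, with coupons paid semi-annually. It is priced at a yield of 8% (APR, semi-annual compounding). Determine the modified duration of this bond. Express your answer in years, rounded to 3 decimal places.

2.596 years

Periodic yield y = 0.04. First find Macaulay duration:
  t   CF        PV=CF/(1+0.04)^t    t·PV
  1        41.25        39.6635        39.6635
  2        41.25        38.1379        76.2759
  3        53.75        47.7836       143.3507
  4        53.75        45.9457       183.7829
  5        53.75        44.1786       220.8929
  6     1,053.75       832.7939     4,996.7636
  Σ                  1,048.5032     5,660.7294
P = 1,048.5032; Macaulay duration = 5,660.7294 / 1,048.5032 = 5.39887 half-year periods = 2.69943 years.
Modified duration = D_Mac / (1 + y) = 2.69943 / 1.04 = 2.59561 years.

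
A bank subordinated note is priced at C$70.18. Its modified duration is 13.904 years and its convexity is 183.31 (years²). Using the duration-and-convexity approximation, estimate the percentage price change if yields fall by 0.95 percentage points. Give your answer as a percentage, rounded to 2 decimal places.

+14.04%

Duration effect: -D_mod·Δy = -13.904 × (-0.0095) = +0.132088
Convexity effect: ½·C·(Δy)² = 0.5 × 183.31 × (-0.0095)² = +0.00827186375
ΔP/P ≈ +0.132088 + 0.00827186375 = +0.14035986375
= +14.035986375%.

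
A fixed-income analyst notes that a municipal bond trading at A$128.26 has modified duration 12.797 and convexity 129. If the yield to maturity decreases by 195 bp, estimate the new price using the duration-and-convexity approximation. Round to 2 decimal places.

A$163.41

Duration effect: -D_mod·Δy = -12.797 × (-0.0195) = +0.2495415
Convexity effect: ½·C·(Δy)² = 0.5 × 129 × (-0.0195)² = +0.024526125
ΔP/P ≈ +0.2495415 + 0.024526125 = +0.274067625
New price ≈ 128.26 × (1 + 0.274067625) = 163.4119135825.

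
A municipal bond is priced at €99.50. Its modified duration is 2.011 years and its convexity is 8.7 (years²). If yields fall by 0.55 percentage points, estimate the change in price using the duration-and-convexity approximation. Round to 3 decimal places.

Duration effect: -D_mod·Δy = -2.011 × (-0.0055) = +0.0110605
Convexity effect: ½·C·(Δy)² = 0.5 × 8.7 × (-0.0055)² = +0.0001315875
ΔP/P ≈ +0.0110605 + 0.0001315875 = +0.0111920875
ΔP ≈ 99.50 × (+0.0111920875) = +1.11361270625.

+€1.114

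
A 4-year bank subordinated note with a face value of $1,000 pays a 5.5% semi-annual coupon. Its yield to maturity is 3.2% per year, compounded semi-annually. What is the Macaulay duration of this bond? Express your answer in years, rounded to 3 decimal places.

3.662 years

Periodic yield y = 0.016. Discount each cash flow and weight by its period:
  t   CF        PV=CF/(1+0.016)^t    t·PV
  1        27.50        27.0669        27.0669
  2        27.50        26.6407        53.2814
  3        27.50        26.2211        78.6634
  4        27.50        25.8082       103.2328
  5        27.50        25.4018       127.0089
  6        27.50        25.0018       150.0105
  7        27.50        24.6080       172.2562
  8     1,027.50       904.9658     7,239.7264
  Σ                  1,085.7143     7,951.2465
Price P = Σ PV = 1,085.7143.
Macaulay duration = Σ(t·PV) / P = 7,951.2465 / 1,085.7143 = 7.32352 half-year periods.
In years: 7.32352 / 2 = 3.66176 years.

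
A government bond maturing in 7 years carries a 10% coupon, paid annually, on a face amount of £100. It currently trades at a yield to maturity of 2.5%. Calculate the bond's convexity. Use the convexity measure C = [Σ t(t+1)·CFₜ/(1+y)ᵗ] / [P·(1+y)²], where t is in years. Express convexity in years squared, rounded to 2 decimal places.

39.84

With y = 0.025:
  t   CF        PV=CF/(1+0.025)^t    t·PV        t(t+1)·PV
  1        10.00         9.7561         9.7561          19.5122
  2        10.00         9.5181        19.0363          57.1089
  3        10.00         9.2860        27.8580         111.4319
  4        10.00         9.0595        36.2380         181.1901
  5        10.00         8.8385        44.1927         265.1563
  6        10.00         8.6230        51.7378         362.1647
  7       110.00        92.5392       647.7742       5,182.1938
  Σ                    147.6204       836.5932       6,178.7579
P = 147.6204.
Convexity = Σ t(t+1)·PV / [P·(1+y)²] = 6,178.7579 / (147.6204 × 1.050625) = 39.83887.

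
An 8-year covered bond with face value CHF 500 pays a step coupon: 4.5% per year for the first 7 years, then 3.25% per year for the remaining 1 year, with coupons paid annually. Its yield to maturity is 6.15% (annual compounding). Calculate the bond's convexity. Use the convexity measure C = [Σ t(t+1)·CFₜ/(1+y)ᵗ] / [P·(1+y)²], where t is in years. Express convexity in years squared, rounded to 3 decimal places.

With y = 0.0615:
  t   CF        PV=CF/(1+0.0615)^t    t·PV        t(t+1)·PV
  1        22.50        21.1964        21.1964          42.3928
  2        22.50        19.9684        39.9367         119.8102
  3        22.50        18.8115        56.4344         225.7375
  4        22.50        17.7216        70.8863         354.4317
  5        22.50        16.6949        83.4743         500.8455
  6        22.50        15.7276        94.3656         660.5593
  7        22.50        14.8164       103.7148         829.7181
  8       516.25       320.2581     2,562.0645      23,058.5808
  Σ                    445.1947     3,032.0730      25,792.0759
P = 445.1947.
Convexity = Σ t(t+1)·PV / [P·(1+y)²] = 25,792.0759 / (445.1947 × 1.126782) = 51.41576.

51.416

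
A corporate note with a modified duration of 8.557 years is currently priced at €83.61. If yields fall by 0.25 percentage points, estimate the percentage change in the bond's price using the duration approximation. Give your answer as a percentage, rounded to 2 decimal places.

+2.14%

Duration approximation: ΔP/P ≈ -D_mod · Δy = -8.557 × (-0.0025) = +0.0213925.
As a percentage: +2.13925%.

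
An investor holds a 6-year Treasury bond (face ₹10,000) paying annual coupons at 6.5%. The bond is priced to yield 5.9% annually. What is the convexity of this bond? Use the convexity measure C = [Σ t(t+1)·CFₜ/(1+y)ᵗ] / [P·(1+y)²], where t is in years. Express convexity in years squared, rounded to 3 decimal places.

With y = 0.059:
  t   CF        PV=CF/(1+0.059)^t    t·PV        t(t+1)·PV
  1       650.00       613.7866       613.7866       1,227.5732
  2       650.00       579.5907     1,159.1815       3,477.5444
  3       650.00       547.3000     1,641.9001       6,567.6004
  4       650.00       516.8083     2,067.2334      10,336.1669
  5       650.00       488.0154     2,440.0772      14,640.4630
  6    10,650.00     7,550.4676    45,302.8055     317,119.6384
  Σ                 10,295.9687    53,224.9842     353,368.9862
P = 10,295.9687.
Convexity = Σ t(t+1)·PV / [P·(1+y)²] = 353,368.9862 / (10,295.9687 × 1.121481) = 30.60337.

30.603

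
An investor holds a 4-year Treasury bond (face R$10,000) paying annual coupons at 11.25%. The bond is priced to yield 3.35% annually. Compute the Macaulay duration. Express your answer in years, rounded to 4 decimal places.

3.5050 years

Periodic yield y = 0.0335. Discount each cash flow and weight by its year:
  t   CF        PV=CF/(1+0.0335)^t    t·PV
  1     1,125.00     1,088.5341     1,088.5341
  2     1,125.00     1,053.2502     2,106.5004
  3     1,125.00     1,019.1100     3,057.3301
  4    11,125.00     9,751.2007    39,004.8029
  Σ                 12,912.0951    45,257.1675
Price P = Σ PV = 12,912.0951.
Macaulay duration = Σ(t·PV) / P = 45,257.1675 / 12,912.0951 = 3.50502 years.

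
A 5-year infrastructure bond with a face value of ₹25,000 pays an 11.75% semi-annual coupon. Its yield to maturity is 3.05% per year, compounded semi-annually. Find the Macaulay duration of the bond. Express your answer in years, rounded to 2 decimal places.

Periodic yield y = 0.01525. Discount each cash flow and weight by its period:
  t   CF        PV=CF/(1+0.01525)^t    t·PV
  1     1,468.75     1,446.6880     1,446.6880
  2     1,468.75     1,424.9574     2,849.9148
  3     1,468.75     1,403.5532     4,210.6597
  4     1,468.75     1,382.4705     5,529.8822
  5     1,468.75     1,361.7046     6,808.5228
  6     1,468.75     1,341.2505     8,047.5029
  7     1,468.75     1,321.1037     9,247.7256
  8     1,468.75     1,301.2594    10,410.0755
  9     1,468.75     1,281.7133    11,535.4198
  10   26,468.75    22,751.1551   227,511.5506
  Σ                 35,015.8557   287,597.9418
Price P = Σ PV = 35,015.8557.
Macaulay duration = Σ(t·PV) / P = 287,597.9418 / 35,015.8557 = 8.21336 half-year periods.
In years: 8.21336 / 2 = 4.10668 years.

4.11 years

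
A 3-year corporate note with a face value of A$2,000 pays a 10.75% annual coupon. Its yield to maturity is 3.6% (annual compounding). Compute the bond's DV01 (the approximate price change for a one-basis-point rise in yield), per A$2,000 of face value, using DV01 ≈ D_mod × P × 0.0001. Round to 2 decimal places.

Periodic yield y = 0.036.
  t   CF        PV=CF/(1+0.036)^t    t·PV
  1       215.00       207.5290       207.5290
  2       215.00       200.3175       400.6351
  3     2,215.00     1,992.0235     5,976.0706
  Σ                  2,399.8700     6,584.2346
P = 2,399.8700; D_Mac = 2.74358 yrs; D_mod = 2.64824 yrs.
DV01 ≈ 2.64824 × 2,399.8700 × 0.0001 = 0.635544.

A$0.64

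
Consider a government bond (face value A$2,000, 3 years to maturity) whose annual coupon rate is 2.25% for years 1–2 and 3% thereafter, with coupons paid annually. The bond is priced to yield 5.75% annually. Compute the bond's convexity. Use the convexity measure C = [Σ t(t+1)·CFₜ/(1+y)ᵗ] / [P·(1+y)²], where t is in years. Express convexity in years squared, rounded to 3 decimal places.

10.404

With y = 0.0575:
  t   CF        PV=CF/(1+0.0575)^t    t·PV        t(t+1)·PV
  1        45.00        42.5532        42.5532          85.1064
  2        45.00        40.2394        80.4788         241.4365
  3     2,060.00     1,741.9115     5,225.7346      20,902.9383
  Σ                  1,824.7041     5,348.7666      21,229.4812
P = 1,824.7041.
Convexity = Σ t(t+1)·PV / [P·(1+y)²] = 21,229.4812 / (1,824.7041 × 1.118306) = 10.40366.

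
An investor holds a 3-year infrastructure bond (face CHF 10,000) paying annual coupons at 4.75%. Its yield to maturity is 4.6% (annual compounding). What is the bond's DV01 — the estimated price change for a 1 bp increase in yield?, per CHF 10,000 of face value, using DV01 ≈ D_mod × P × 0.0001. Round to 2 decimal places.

CHF 2.75

Periodic yield y = 0.046.
  t   CF        PV=CF/(1+0.046)^t    t·PV
  1       475.00       454.1109       454.1109
  2       475.00       434.1404       868.2809
  3    10,475.00     9,152.9055    27,458.7165
  Σ                 10,041.1568    28,781.1082
P = 10,041.1568; D_Mac = 2.86631 yrs; D_mod = 2.74026 yrs.
DV01 ≈ 2.74026 × 10,041.1568 × 0.0001 = 2.751540.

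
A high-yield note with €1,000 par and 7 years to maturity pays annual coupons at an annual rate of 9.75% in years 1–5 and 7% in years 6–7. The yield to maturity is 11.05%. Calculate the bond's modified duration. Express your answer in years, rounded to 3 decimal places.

Periodic yield y = 0.1105. First find Macaulay duration:
  t   CF        PV=CF/(1+0.1105)^t    t·PV
  1        97.50        87.7983        87.7983
  2        97.50        79.0619       158.1239
  3        97.50        71.1949       213.5847
  4        97.50        64.1107       256.4427
  5        97.50        57.7314       288.6568
  6        70.00        37.3239       223.9432
  7     1,070.00       513.7524     3,596.2666
  Σ                    910.9734     4,824.8162
P = 910.9734; Macaulay duration = 4,824.8162 / 910.9734 = 5.29633 years.
Modified duration = D_Mac / (1 + y) = 5.29633 / 1.1105 = 4.76932 years.

4.769 years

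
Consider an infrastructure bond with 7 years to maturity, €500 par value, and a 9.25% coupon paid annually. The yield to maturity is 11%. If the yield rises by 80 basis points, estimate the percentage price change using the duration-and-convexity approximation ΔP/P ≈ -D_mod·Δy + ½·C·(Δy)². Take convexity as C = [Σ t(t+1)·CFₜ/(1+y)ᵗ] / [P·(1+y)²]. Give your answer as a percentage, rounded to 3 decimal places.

-3.775%

With y = 0.11:
  t   CF        PV=CF/(1+0.11)^t    t·PV        t(t+1)·PV
  1        46.25        41.6667        41.6667          83.3333
  2        46.25        37.5375        75.0751         225.2252
  3        46.25        33.8176       101.4528         405.8112
  4        46.25        30.4663       121.8652         609.3262
  5        46.25        27.4471       137.2356         823.4137
  6        46.25        24.7271       148.3628       1,038.5398
  7       546.25       263.1059     1,841.7413      14,733.9308
  Σ                    458.7683     2,467.3996      17,919.5803
P = 458.7683; D_Mac = 5.37831 yrs; D_mod = 4.84533 yrs; C = 31.70213.
Duration effect: -4.84533 × (+0.008) = -0.038763
Convexity effect: 0.5 × 31.70213 × (0.008)² = +0.0010145
ΔP/P ≈ -0.038763 + 0.0010145 = -0.037748 = -3.7748%.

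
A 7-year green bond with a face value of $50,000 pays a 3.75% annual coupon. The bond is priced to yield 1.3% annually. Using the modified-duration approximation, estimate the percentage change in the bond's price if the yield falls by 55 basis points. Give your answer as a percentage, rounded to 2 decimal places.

+3.45%

Periodic yield y = 0.013. Modified duration first:
  t   CF        PV=CF/(1+0.013)^t    t·PV
  1     1,875.00     1,850.9378     1,850.9378
  2     1,875.00     1,827.1844     3,654.3688
  3     1,875.00     1,803.7358     5,411.2075
  4     1,875.00     1,780.5882     7,122.3528
  5     1,875.00     1,757.7376     8,788.6880
  6     1,875.00     1,735.1803    10,411.0816
  7    51,875.00    47,390.5765   331,734.0358
  Σ                 58,145.9407   368,972.6724
P = 58,145.9407; D_Mac = 6.34563 yrs; D_mod = 6.34563/(1+0.013) = 6.26420 yrs.
ΔP/P ≈ -D_mod · Δy = -6.26420 × (-0.0055) = +0.034453 = +3.4453%.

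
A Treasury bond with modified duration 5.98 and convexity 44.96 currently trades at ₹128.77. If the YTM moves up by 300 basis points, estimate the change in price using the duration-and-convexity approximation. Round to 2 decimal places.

Duration effect: -D_mod·Δy = -5.98 × (+0.03) = -0.179400
Convexity effect: ½·C·(Δy)² = 0.5 × 44.96 × (0.03)² = +0.0202320
ΔP/P ≈ -0.179400 + 0.0202320 = -0.159168
ΔP ≈ 128.77 × (-0.159168) = -20.49606336.

-₹20.50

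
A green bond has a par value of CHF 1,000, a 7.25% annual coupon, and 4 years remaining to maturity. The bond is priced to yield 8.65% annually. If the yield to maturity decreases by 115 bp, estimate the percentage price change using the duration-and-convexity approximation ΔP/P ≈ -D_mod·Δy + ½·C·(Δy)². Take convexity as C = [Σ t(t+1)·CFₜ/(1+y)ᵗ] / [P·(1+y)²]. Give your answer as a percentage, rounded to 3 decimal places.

+3.910%

With y = 0.0865:
  t   CF        PV=CF/(1+0.0865)^t    t·PV        t(t+1)·PV
  1        72.50        66.7280        66.7280         133.4561
  2        72.50        61.4156       122.8312         368.4935
  3        72.50        56.5261       169.5782         678.3129
  4     1,072.50       769.6236     3,078.4944      15,392.4721
  Σ                    954.2933     3,437.6318      16,572.7345
P = 954.2933; D_Mac = 3.60228 yrs; D_mod = 3.31549 yrs; C = 14.71136.
Duration effect: -3.31549 × (-0.0115) = +0.038128
Convexity effect: 0.5 × 14.71136 × (-0.0115)² = +0.0009728
ΔP/P ≈ +0.038128 + 0.0009728 = +0.039101 = +3.9101%.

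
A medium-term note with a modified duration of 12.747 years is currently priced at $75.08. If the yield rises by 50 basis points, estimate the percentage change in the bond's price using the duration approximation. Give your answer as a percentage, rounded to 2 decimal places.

-6.37%

Duration approximation: ΔP/P ≈ -D_mod · Δy = -12.747 × (+0.005) = -0.063735.
As a percentage: -6.3735%.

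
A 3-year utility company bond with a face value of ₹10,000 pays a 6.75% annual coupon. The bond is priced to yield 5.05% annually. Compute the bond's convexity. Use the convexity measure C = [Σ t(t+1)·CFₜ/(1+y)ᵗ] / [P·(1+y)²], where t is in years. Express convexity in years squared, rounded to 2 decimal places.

With y = 0.0505:
  t   CF        PV=CF/(1+0.0505)^t    t·PV        t(t+1)·PV
  1       675.00       642.5512       642.5512       1,285.1023
  2       675.00       611.6622     1,223.3244       3,669.9733
  3    10,675.00     9,208.3054    27,624.9161     110,499.6645
  Σ                 10,462.5188    29,490.7917     115,454.7402
P = 10,462.5188.
Convexity = Σ t(t+1)·PV / [P·(1+y)²] = 115,454.7402 / (10,462.5188 × 1.103550) = 9.99962.

10.00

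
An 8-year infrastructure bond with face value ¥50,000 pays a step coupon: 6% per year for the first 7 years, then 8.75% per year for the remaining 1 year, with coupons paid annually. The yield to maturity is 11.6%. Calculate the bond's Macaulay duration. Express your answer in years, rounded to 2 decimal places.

Periodic yield y = 0.116. Discount each cash flow and weight by its year:
  t   CF        PV=CF/(1+0.116)^t    t·PV
  1     3,000.00     2,688.1720     2,688.1720
  2     3,000.00     2,408.7563     4,817.5126
  3     3,000.00     2,158.3838     6,475.1514
  4     3,000.00     1,934.0357     7,736.1426
  5     3,000.00     1,733.0069     8,665.0343
  6     3,000.00     1,552.8735     9,317.2412
  7     3,000.00     1,391.4637     9,740.2462
  8    54,375.00    22,598.8174   180,790.5392
  Σ                 36,465.5093   230,230.0395
Price P = Σ PV = 36,465.5093.
Macaulay duration = Σ(t·PV) / P = 230,230.0395 / 36,465.5093 = 6.31364 years.

6.31 years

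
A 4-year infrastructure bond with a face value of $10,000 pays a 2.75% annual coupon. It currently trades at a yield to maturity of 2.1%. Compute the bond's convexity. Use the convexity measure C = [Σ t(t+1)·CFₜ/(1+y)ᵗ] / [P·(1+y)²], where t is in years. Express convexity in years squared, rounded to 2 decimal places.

With y = 0.021:
  t   CF        PV=CF/(1+0.021)^t    t·PV        t(t+1)·PV
  1       275.00       269.3438       269.3438         538.6876
  2       275.00       263.8039       527.6078       1,582.8234
  3       275.00       258.3780       775.1339       3,100.5355
  4    10,275.00     9,455.3773    37,821.5091     189,107.5455
  Σ                 10,246.9029    39,393.5946     194,329.5920
P = 10,246.9029.
Convexity = Σ t(t+1)·PV / [P·(1+y)²] = 194,329.5920 / (10,246.9029 × 1.042441) = 18.19260.

18.19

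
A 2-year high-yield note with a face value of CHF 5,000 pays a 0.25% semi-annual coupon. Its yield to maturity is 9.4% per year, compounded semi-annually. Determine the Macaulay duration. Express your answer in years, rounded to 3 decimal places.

1.996 years

Periodic yield y = 0.047. Discount each cash flow and weight by its period:
  t   CF        PV=CF/(1+0.047)^t    t·PV
  1         6.25         5.9694         5.9694
  2         6.25         5.7015        11.4029
  3         6.25         5.4455        16.3366
  4     5,006.25     4,166.0627    16,664.2510
  Σ                  4,183.1792    16,697.9599
Price P = Σ PV = 4,183.1792.
Macaulay duration = Σ(t·PV) / P = 16,697.9599 / 4,183.1792 = 3.99169 half-year periods.
In years: 3.99169 / 2 = 1.99585 years.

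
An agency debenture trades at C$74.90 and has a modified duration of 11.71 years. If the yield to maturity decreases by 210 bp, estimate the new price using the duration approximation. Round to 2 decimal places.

Duration approximation: ΔP/P ≈ -D_mod · Δy = -11.71 × (-0.021) = +0.245910.
New price ≈ 74.90 × (1 + 0.245910) = 93.318659.

C$93.32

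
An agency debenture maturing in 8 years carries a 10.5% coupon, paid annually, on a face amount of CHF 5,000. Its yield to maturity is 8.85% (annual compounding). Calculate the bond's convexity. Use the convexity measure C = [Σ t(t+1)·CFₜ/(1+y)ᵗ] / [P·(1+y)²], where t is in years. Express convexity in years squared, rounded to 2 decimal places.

39.83

With y = 0.0885:
  t   CF        PV=CF/(1+0.0885)^t    t·PV        t(t+1)·PV
  1       525.00       482.3151       482.3151         964.6302
  2       525.00       443.1007       886.2014       2,658.6042
  3       525.00       407.0746     1,221.2238       4,884.8952
  4       525.00       373.9776     1,495.9103       7,479.5517
  5       525.00       343.5715     1,717.8575      10,307.1451
  6       525.00       315.6376     1,893.8255      13,256.7783
  7       525.00       289.9748     2,029.8237      16,238.5893
  8     5,525.00     2,803.5275    22,428.2197     201,853.9776
  Σ                  5,459.1794    32,155.3770     257,644.1716
P = 5,459.1794.
Convexity = Σ t(t+1)·PV / [P·(1+y)²] = 257,644.1716 / (5,459.1794 × 1.184832) = 39.83237.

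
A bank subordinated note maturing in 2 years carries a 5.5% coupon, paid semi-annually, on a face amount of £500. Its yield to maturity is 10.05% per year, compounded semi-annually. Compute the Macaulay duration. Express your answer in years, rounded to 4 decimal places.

1.9173 years

Periodic yield y = 0.05025. Discount each cash flow and weight by its period:
  t   CF        PV=CF/(1+0.05025)^t    t·PV
  1        13.75        13.0921        13.0921
  2        13.75        12.4657        24.9314
  3        13.75        11.8693        35.6079
  4       513.75       422.2611     1,689.0444
  Σ                    459.6882     1,762.6758
Price P = Σ PV = 459.6882.
Macaulay duration = Σ(t·PV) / P = 1,762.6758 / 459.6882 = 3.83450 half-year periods.
In years: 3.83450 / 2 = 1.91725 years.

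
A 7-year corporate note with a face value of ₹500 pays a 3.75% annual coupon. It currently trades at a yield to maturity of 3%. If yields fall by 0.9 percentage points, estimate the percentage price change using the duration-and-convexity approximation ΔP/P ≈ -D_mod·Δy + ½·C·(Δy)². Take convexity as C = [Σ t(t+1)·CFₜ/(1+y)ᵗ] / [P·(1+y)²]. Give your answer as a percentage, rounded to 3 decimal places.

+5.694%

With y = 0.03:
  t   CF        PV=CF/(1+0.03)^t    t·PV        t(t+1)·PV
  1        18.75        18.2039        18.2039          36.4078
  2        18.75        17.6737        35.3473         106.0420
  3        18.75        17.1589        51.4767         205.9069
  4        18.75        16.6591        66.6365         333.1826
  5        18.75        16.1739        80.8696         485.2174
  6        18.75        15.7028        94.2170         659.5189
  7       518.75       421.7912     2,952.5386      23,620.3084
  Σ                    523.3636     3,299.2896      25,446.5840
P = 523.3636; D_Mac = 6.30401 yrs; D_mod = 6.12040 yrs; C = 45.83018.
Duration effect: -6.12040 × (-0.009) = +0.055084
Convexity effect: 0.5 × 45.83018 × (-0.009)² = +0.0018561
ΔP/P ≈ +0.055084 + 0.0018561 = +0.056940 = +5.6940%.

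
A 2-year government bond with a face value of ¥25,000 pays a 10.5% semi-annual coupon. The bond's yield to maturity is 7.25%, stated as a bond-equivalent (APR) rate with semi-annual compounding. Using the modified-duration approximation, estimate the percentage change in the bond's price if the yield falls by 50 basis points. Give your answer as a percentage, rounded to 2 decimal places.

+0.90%

Periodic yield y = 0.03625. Modified duration first:
  t   CF        PV=CF/(1+0.03625)^t    t·PV
  1     1,312.50     1,266.5862     1,266.5862
  2     1,312.50     1,222.2786     2,444.5573
  3     1,312.50     1,179.5210     3,538.5630
  4    26,312.50    22,819.3852    91,277.5407
  Σ                 26,487.7711    98,527.2473
P = 26,487.7711; D_Mac = 3.71973 half-year periods = 1.85986 yrs; D_mod = 1.85986/(1+0.03625) = 1.79480 yrs.
ΔP/P ≈ -D_mod · Δy = -1.79480 × (-0.005) = +0.008974 = +0.8974%.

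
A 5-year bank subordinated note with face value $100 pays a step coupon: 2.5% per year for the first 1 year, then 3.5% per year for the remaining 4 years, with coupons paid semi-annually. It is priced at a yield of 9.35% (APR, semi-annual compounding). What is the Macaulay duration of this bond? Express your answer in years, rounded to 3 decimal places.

4.613 years

Periodic yield y = 0.04675. Discount each cash flow and weight by its period:
  t   CF        PV=CF/(1+0.04675)^t    t·PV
  1         1.25         1.1942         1.1942
  2         1.25         1.1408         2.2817
  3         1.75         1.5258         4.5775
  4         1.75         1.4577         5.8308
  5         1.75         1.3926         6.9629
  6         1.75         1.3304         7.9824
  7         1.75         1.2710         8.8968
  8         1.75         1.2142         9.7137
  9         1.75         1.1600        10.4398
  10      101.75        64.4325       644.3246
  Σ                     76.1192       702.2044
Price P = Σ PV = 76.1192.
Macaulay duration = Σ(t·PV) / P = 702.2044 / 76.1192 = 9.22507 half-year periods.
In years: 9.22507 / 2 = 4.61253 years.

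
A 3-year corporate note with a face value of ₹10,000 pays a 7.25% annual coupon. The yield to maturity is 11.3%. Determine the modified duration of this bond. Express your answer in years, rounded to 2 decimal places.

Periodic yield y = 0.113. First find Macaulay duration:
  t   CF        PV=CF/(1+0.113)^t    t·PV
  1       725.00       651.3926       651.3926
  2       725.00       585.2584     1,170.5169
  3    10,725.00     7,778.7857    23,336.3571
  Σ                  9,015.4368    25,158.2666
P = 9,015.4368; Macaulay duration = 25,158.2666 / 9,015.4368 = 2.79058 years.
Modified duration = D_Mac / (1 + y) = 2.79058 / 1.113 = 2.50726 years.

2.51 years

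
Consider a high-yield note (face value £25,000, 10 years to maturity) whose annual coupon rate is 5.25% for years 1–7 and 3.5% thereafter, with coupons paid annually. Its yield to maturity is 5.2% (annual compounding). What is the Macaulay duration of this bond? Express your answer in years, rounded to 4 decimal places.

Periodic yield y = 0.052. Discount each cash flow and weight by its year:
  t   CF        PV=CF/(1+0.052)^t    t·PV
  1     1,312.50     1,247.6236     1,247.6236
  2     1,312.50     1,185.9540     2,371.9079
  3     1,312.50     1,127.3327     3,381.9980
  4     1,312.50     1,071.6090     4,286.4360
  5     1,312.50     1,018.6397     5,093.1987
  6     1,312.50       968.2887     5,809.7323
  7     1,312.50       920.4265     6,442.9858
  8       875.00       583.2868     4,666.2943
  9       875.00       554.4551     4,990.0960
  10   25,875.00    15,585.5797   155,855.7970
  Σ                 24,263.1958   194,146.0696
Price P = Σ PV = 24,263.1958.
Macaulay duration = Σ(t·PV) / P = 194,146.0696 / 24,263.1958 = 8.00167 years.

8.0017 years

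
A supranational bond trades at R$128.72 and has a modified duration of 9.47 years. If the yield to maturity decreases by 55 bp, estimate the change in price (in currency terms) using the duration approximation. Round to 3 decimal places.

Duration approximation: ΔP/P ≈ -D_mod · Δy = -9.47 × (-0.0055) = +0.052085.
ΔP ≈ 128.72 × (+0.052085) = +6.7043812.

+R$6.704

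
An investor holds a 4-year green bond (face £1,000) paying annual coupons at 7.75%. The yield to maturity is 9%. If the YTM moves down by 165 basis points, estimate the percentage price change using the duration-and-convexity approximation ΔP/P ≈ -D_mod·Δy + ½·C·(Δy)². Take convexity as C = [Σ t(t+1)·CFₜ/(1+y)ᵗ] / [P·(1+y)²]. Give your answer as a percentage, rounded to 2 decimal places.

+5.62%

With y = 0.09:
  t   CF        PV=CF/(1+0.09)^t    t·PV        t(t+1)·PV
  1        77.50        71.1009        71.1009         142.2018
  2        77.50        65.2302       130.4604         391.3812
  3        77.50        59.8442       179.5327         718.1306
  4     1,077.50       763.3282     3,053.3127      15,266.5633
  Σ                    959.5035     3,434.4066      16,518.2770
P = 959.5035; D_Mac = 3.57936 yrs; D_mod = 3.28381 yrs; C = 14.48989.
Duration effect: -3.28381 × (-0.0165) = +0.054183
Convexity effect: 0.5 × 14.48989 × (-0.0165)² = +0.0019724
ΔP/P ≈ +0.054183 + 0.0019724 = +0.056155 = +5.6155%.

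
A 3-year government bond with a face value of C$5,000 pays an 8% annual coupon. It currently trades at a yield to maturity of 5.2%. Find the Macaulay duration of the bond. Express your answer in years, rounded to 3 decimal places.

Periodic yield y = 0.052. Discount each cash flow and weight by its year:
  t   CF        PV=CF/(1+0.052)^t    t·PV
  1       400.00       380.2281       380.2281
  2       400.00       361.4336       722.8672
  3     5,400.00     4,638.1687    13,914.5061
  Σ                  5,379.8304    15,017.6014
Price P = Σ PV = 5,379.8304.
Macaulay duration = Σ(t·PV) / P = 15,017.6014 / 5,379.8304 = 2.79146 years.

2.791 years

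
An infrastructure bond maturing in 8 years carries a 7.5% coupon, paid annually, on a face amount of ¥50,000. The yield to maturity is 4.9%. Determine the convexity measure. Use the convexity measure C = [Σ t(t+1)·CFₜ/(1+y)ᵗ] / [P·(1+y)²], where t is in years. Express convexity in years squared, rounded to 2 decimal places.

48.60

With y = 0.049:
  t   CF        PV=CF/(1+0.049)^t    t·PV        t(t+1)·PV
  1     3,750.00     3,574.8332     3,574.8332       7,149.6663
  2     3,750.00     3,407.8486     6,815.6972      20,447.0916
  3     3,750.00     3,248.6641     9,745.9922      38,983.9687
  4     3,750.00     3,096.9152    12,387.6608      61,938.3042
  5     3,750.00     2,952.2547    14,761.2736      88,567.6418
  6     3,750.00     2,814.3515    16,886.1090     118,202.7632
  7     3,750.00     2,682.8899    18,780.2293     150,241.8343
  8    53,750.00    36,658.4892   293,267.9140   2,639,411.2257
  Σ                 58,436.2464   376,219.7093   3,124,942.4958
P = 58,436.2464.
Convexity = Σ t(t+1)·PV / [P·(1+y)²] = 3,124,942.4958 / (58,436.2464 × 1.100401) = 48.59692.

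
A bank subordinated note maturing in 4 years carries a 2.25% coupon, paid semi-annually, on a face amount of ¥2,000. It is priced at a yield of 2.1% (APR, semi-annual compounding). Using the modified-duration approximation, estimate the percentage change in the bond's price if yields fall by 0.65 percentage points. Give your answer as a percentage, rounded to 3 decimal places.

Periodic yield y = 0.0105. Modified duration first:
  t   CF        PV=CF/(1+0.0105)^t    t·PV
  1        22.50        22.2662        22.2662
  2        22.50        22.0348        44.0697
  3        22.50        21.8059        65.4176
  4        22.50        21.5793        86.3172
  5        22.50        21.3551       106.7753
  6        22.50        21.1332       126.7990
  7        22.50        20.9136       146.3950
  8     2,022.50     1,860.3643    14,882.9141
  Σ                  2,011.4523    15,480.9541
P = 2,011.4523; D_Mac = 7.69641 half-year periods = 3.84820 yrs; D_mod = 3.84820/(1+0.0105) = 3.80822 yrs.
ΔP/P ≈ -D_mod · Δy = -3.80822 × (-0.0065) = +0.024753 = +2.4753%.

+2.475%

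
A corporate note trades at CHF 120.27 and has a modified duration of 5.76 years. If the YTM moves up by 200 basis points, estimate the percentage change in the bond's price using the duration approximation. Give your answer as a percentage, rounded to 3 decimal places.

-11.520%

Duration approximation: ΔP/P ≈ -D_mod · Δy = -5.76 × (+0.02) = -0.115200.
As a percentage: -11.5200%.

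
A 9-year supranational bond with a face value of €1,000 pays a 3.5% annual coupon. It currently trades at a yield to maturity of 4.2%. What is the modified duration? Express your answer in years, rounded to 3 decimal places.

7.522 years

Periodic yield y = 0.042. First find Macaulay duration:
  t   CF        PV=CF/(1+0.042)^t    t·PV
  1        35.00        33.5893        33.5893
  2        35.00        32.2354        64.4707
  3        35.00        30.9361        92.8082
  4        35.00        29.6891       118.7564
  5        35.00        28.4924       142.4621
  6        35.00        27.3440       164.0639
  7        35.00        26.2418       183.6928
  8        35.00        25.1841       201.4727
  9     1,035.00       714.7117     6,432.4051
  Σ                    948.4238     7,433.7212
P = 948.4238; Macaulay duration = 7,433.7212 / 948.4238 = 7.83797 years.
Modified duration = D_Mac / (1 + y) = 7.83797 / 1.042 = 7.52205 years.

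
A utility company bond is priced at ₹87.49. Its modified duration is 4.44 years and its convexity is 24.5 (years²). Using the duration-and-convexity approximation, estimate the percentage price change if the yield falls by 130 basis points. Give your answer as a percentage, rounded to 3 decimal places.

+5.979%

Duration effect: -D_mod·Δy = -4.44 × (-0.013) = +0.057720
Convexity effect: ½·C·(Δy)² = 0.5 × 24.5 × (-0.013)² = +0.00207025
ΔP/P ≈ +0.057720 + 0.00207025 = +0.05979025
= +5.979025%.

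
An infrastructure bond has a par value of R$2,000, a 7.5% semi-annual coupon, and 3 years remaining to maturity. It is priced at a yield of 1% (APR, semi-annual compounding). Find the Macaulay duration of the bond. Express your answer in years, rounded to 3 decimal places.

2.767 years

Periodic yield y = 0.005. Discount each cash flow and weight by its period:
  t   CF        PV=CF/(1+0.005)^t    t·PV
  1        75.00        74.6269        74.6269
  2        75.00        74.2556       148.5112
  3        75.00        73.8862       221.6585
  4        75.00        73.5186       294.0743
  5        75.00        73.1528       365.7640
  6     2,075.00     2,013.8250    12,082.9501
  Σ                  2,383.2650    13,187.5848
Price P = Σ PV = 2,383.2650.
Macaulay duration = Σ(t·PV) / P = 13,187.5848 / 2,383.2650 = 5.53341 half-year periods.
In years: 5.53341 / 2 = 2.76671 years.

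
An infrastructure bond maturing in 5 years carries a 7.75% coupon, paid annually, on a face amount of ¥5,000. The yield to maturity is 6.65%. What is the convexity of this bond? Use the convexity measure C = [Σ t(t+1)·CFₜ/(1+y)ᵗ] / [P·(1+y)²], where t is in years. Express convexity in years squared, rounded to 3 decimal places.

21.819

With y = 0.0665:
  t   CF        PV=CF/(1+0.0665)^t    t·PV        t(t+1)·PV
  1       387.50       363.3380       363.3380         726.6760
  2       387.50       340.6826       681.3653       2,044.0958
  3       387.50       319.4399       958.3196       3,833.2785
  4       387.50       299.5217     1,198.0867       5,990.4337
  5     5,387.50     3,904.6578    19,523.2892     117,139.7355
  Σ                  5,227.6401    22,724.3989     129,734.2194
P = 5,227.6401.
Convexity = Σ t(t+1)·PV / [P·(1+y)²] = 129,734.2194 / (5,227.6401 × 1.137422) = 21.81861.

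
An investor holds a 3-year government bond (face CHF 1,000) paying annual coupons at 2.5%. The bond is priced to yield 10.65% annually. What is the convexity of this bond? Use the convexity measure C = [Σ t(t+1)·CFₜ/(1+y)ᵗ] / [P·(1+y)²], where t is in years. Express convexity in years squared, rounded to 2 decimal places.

9.45

With y = 0.1065:
  t   CF        PV=CF/(1+0.1065)^t    t·PV        t(t+1)·PV
  1        25.00        22.5938        22.5938          45.1875
  2        25.00        20.4191        40.8383         122.5148
  3     1,025.00       756.6057     2,269.8171       9,079.2684
  Σ                    799.6186     2,333.2491       9,246.9707
P = 799.6186.
Convexity = Σ t(t+1)·PV / [P·(1+y)²] = 9,246.9707 / (799.6186 × 1.224342) = 9.44526.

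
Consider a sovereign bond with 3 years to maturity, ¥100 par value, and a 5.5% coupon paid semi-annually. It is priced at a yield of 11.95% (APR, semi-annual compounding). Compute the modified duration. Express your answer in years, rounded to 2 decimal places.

2.63 years

Periodic yield y = 0.05975. First find Macaulay duration:
  t   CF        PV=CF/(1+0.05975)^t    t·PV
  1         2.75         2.5950         2.5950
  2         2.75         2.4486         4.8973
  3         2.75         2.3106         6.9318
  4         2.75         2.1803         8.7213
  5         2.75         2.0574        10.2869
  6       102.75        72.5373       435.2237
  Σ                     84.1292       468.6559
P = 84.1292; Macaulay duration = 468.6559 / 84.1292 = 5.57067 half-year periods = 2.78534 years.
Modified duration = D_Mac / (1 + y) = 2.78534 / 1.05975 = 2.62829 years.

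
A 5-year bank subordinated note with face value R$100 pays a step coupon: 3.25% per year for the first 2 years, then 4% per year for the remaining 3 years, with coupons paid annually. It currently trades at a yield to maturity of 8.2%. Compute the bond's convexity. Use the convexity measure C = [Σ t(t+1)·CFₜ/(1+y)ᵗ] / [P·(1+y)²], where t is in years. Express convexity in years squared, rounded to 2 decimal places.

23.16

With y = 0.082:
  t   CF        PV=CF/(1+0.082)^t    t·PV        t(t+1)·PV
  1         3.25         3.0037         3.0037           6.0074
  2         3.25         2.7761         5.5521          16.6564
  3         4.00         3.1578         9.4733          37.8930
  4         4.00         2.9184        11.6738          58.3688
  5       104.00        70.1289       350.6445       2,103.8670
  Σ                     81.9849       380.3473       2,222.7927
P = 81.9849.
Convexity = Σ t(t+1)·PV / [P·(1+y)²] = 2,222.7927 / (81.9849 × 1.170724) = 23.15852.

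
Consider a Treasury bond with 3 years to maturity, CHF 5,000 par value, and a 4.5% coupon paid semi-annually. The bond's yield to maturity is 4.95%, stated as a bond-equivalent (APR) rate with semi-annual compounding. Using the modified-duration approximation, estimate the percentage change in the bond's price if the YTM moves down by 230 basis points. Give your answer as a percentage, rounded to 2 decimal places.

+6.37%

Periodic yield y = 0.02475. Modified duration first:
  t   CF        PV=CF/(1+0.02475)^t    t·PV
  1       112.50       109.7829       109.7829
  2       112.50       107.1314       214.2627
  3       112.50       104.5439       313.6317
  4       112.50       102.0189       408.0758
  5       112.50        99.5550       497.7748
  6     5,112.50     4,414.9497    26,489.6981
  Σ                  4,937.9817    28,033.2260
P = 4,937.9817; D_Mac = 5.67706 half-year periods = 2.83853 yrs; D_mod = 2.83853/(1+0.02475) = 2.76997 yrs.
ΔP/P ≈ -D_mod · Δy = -2.76997 × (-0.023) = +0.063709 = +6.3709%.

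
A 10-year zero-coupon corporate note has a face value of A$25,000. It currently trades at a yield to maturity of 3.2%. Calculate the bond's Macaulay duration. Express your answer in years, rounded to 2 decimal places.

10.00 years

A zero-coupon bond has a single cash flow at maturity, so its Macaulay duration equals its maturity: 10 years.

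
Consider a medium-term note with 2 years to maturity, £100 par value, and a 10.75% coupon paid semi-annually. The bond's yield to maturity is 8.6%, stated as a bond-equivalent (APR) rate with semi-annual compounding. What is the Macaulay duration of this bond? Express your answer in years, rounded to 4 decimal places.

Periodic yield y = 0.043. Discount each cash flow and weight by its period:
  t   CF        PV=CF/(1+0.043)^t    t·PV
  1        5.375         5.1534         5.1534
  2        5.375         4.9409         9.8819
  3        5.375         4.7372        14.2117
  4      105.375        89.0431       356.1725
  Σ                    103.8747       385.4195
Price P = Σ PV = 103.8747.
Macaulay duration = Σ(t·PV) / P = 385.4195 / 103.8747 = 3.71043 half-year periods.
In years: 3.71043 / 2 = 1.85521 years.

1.8552 years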